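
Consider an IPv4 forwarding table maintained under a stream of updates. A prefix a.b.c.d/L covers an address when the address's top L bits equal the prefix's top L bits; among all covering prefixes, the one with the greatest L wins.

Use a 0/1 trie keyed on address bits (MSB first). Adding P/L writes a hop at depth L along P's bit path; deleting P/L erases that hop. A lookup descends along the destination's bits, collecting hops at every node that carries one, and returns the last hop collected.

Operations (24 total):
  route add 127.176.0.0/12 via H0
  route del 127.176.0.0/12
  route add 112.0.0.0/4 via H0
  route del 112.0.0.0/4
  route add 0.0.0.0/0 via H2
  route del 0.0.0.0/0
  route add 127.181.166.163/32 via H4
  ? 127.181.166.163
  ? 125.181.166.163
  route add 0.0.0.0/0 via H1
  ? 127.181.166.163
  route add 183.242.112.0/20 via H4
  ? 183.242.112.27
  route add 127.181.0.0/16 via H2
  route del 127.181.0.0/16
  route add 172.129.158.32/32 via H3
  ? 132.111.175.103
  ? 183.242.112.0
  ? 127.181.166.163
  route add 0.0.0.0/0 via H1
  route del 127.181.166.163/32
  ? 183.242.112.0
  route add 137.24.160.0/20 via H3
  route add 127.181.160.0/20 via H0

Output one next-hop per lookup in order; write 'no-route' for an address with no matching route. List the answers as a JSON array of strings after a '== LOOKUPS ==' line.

Trace:
  add 127.176.0.0/12 -> H0 at depth 12
  del 127.176.0.0/12 (clear depth 12)
  add 112.0.0.0/4 -> H0 at depth 4
  del 112.0.0.0/4 (clear depth 4)
  add 0.0.0.0/0 -> H2 at depth 0
  del 0.0.0.0/0 (clear depth 0)
  add 127.181.166.163/32 -> H4 at depth 32
  Q 127.181.166.163: descend 01111111101101011010011010100011 ; hops seen [H4] ; pick H4
  Q 125.181.166.163: descend 011111 ; hops seen [∅] ; pick no-route
  add 0.0.0.0/0 -> H1 at depth 0
  Q 127.181.166.163: descend 01111111101101011010011010100011 ; hops seen [H1,H4] ; pick H4
  add 183.242.112.0/20 -> H4 at depth 20
  Q 183.242.112.27: descend 10110111111100100111 ; hops seen [H1,H4] ; pick H4
  add 127.181.0.0/16 -> H2 at depth 16
  del 127.181.0.0/16 (clear depth 16)
  add 172.129.158.32/32 -> H3 at depth 32
  Q 132.111.175.103: descend 10 ; hops seen [H1] ; pick H1
  Q 183.242.112.0: descend 10110111111100100111 ; hops seen [H1,H4] ; pick H4
  Q 127.181.166.163: descend 01111111101101011010011010100011 ; hops seen [H1,H4] ; pick H4
  add 0.0.0.0/0 -> H1 at depth 0
  del 127.181.166.163/32 (clear depth 32)
  Q 183.242.112.0: descend 10110111111100100111 ; hops seen [H1,H4] ; pick H4
  add 137.24.160.0/20 -> H3 at depth 20
  add 127.181.160.0/20 -> H0 at depth 20

== LOOKUPS ==
["H4","no-route","H4","H4","H1","H4","H4","H4"]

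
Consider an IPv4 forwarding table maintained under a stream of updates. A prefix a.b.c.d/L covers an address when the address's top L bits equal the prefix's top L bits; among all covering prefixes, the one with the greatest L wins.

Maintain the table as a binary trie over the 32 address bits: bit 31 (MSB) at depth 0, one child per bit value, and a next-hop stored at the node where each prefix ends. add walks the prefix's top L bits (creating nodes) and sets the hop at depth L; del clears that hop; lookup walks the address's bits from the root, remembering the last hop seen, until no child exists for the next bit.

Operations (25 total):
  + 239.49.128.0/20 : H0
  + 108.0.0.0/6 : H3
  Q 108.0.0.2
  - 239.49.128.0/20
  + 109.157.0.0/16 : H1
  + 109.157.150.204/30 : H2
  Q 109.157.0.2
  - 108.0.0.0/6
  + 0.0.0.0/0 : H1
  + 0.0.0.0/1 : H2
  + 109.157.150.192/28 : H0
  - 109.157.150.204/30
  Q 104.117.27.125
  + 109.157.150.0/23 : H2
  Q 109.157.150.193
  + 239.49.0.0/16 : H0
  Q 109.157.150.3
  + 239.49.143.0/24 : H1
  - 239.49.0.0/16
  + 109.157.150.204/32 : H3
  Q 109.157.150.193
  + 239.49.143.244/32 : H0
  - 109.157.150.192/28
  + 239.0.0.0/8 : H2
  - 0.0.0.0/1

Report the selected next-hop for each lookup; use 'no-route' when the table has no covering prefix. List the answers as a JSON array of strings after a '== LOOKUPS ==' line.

Process each operation:
  + 239.49.128.0/20 (H0) depth=20
  + 108.0.0.0/6 (H3) depth=6
  Q 108.0.0.2: descend 011011 ; hops seen [H3] ; pick H3
  del 239.49.128.0/20 (clear depth 20)
  + 109.157.0.0/16 (H1) depth=16
  + 109.157.150.204/30 (H2) depth=30
  Q 109.157.0.2: descend 0110110110011101 ; hops seen [H3,H1] ; pick H1
  del 108.0.0.0/6 (clear depth 6)
  + 0.0.0.0/0 (H1) depth=0
  + 0.0.0.0/1 (H2) depth=1
  + 109.157.150.192/28 (H0) depth=28
  del 109.157.150.204/30 (clear depth 30)
  Q 104.117.27.125: descend 01101 ; hops seen [H1,H2] ; pick H2
  + 109.157.150.0/23 (H2) depth=23
  Q 109.157.150.193: descend 0110110110011101100101101100 ; hops seen [H1,H2,H1,H2,H0] ; pick H0
  + 239.49.0.0/16 (H0) depth=16
  Q 109.157.150.3: descend 011011011001110110010110 ; hops seen [H1,H2,H1,H2] ; pick H2
  + 239.49.143.0/24 (H1) depth=24
  del 239.49.0.0/16 (clear depth 16)
  + 109.157.150.204/32 (H3) depth=32
  Q 109.157.150.193: descend 0110110110011101100101101100 ; hops seen [H1,H2,H1,H2,H0] ; pick H0
  + 239.49.143.244/32 (H0) depth=32
  del 109.157.150.192/28 (clear depth 28)
  + 239.0.0.0/8 (H2) depth=8
  del 0.0.0.0/1 (clear depth 1)

== LOOKUPS ==
["H3","H1","H2","H0","H2","H0"]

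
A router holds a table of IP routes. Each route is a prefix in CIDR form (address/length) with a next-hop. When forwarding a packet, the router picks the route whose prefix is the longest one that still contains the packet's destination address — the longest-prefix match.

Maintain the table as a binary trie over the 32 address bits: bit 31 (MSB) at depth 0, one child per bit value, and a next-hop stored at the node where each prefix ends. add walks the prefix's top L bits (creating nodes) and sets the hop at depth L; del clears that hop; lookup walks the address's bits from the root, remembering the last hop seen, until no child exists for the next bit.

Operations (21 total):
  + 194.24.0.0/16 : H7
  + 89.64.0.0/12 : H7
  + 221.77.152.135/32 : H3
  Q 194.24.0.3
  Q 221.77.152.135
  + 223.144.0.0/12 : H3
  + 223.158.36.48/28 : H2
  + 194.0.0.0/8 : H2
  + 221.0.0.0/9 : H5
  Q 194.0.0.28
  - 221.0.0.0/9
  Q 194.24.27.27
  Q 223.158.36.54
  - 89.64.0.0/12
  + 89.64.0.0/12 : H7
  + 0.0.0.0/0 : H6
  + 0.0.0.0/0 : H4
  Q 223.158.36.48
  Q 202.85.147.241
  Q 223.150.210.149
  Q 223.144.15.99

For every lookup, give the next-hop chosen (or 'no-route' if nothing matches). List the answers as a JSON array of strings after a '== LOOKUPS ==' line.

Process each operation:
  + 194.24.0.0/16 (H7) depth=16
  + 89.64.0.0/12 (H7) depth=12
  + 221.77.152.135/32 (H3) depth=32
  lookup 194.24.0.3: bits 1100001000011000 walk d0:-→d1:-→d2:-→d3:-→d4:-→d5:-→d6:-→d7:-→d8:-→d9:-→d10:-→d11:-→d12:-→d13:-→d14:-→d15:-→d16:H7 -> H7
  lookup 221.77.152.135: bits 11011101010011011001100010000111 walk d0:-→d1:-→d2:-→d3:-→d4:-→d5:-→d6:-→d7:-→d8:-→d9:-→d10:-→d11:-→d12:-→d13:-→d14:-→d15:-→d16:-→d17:-→d18:-→d19:-→d20:-→d21:-→d22:-→d23:-→d24:-→d25:-→d26:-→d27:-→d28:-→d29:-→d30:-→d31:-→d32:H3 -> H3
  + 223.144.0.0/12 (H3) depth=12
  + 223.158.36.48/28 (H2) depth=28
  + 194.0.0.0/8 (H2) depth=8
  + 221.0.0.0/9 (H5) depth=9
  lookup 194.0.0.28: bits 11000010000 walk d0:-→d1:-→d2:-→d3:-→d4:-→d5:-→d6:-→d7:-→d8:H2→d9:-→d10:-→d11:- -> H2
  - 221.0.0.0/9 clear@9
  lookup 194.24.27.27: bits 1100001000011000 walk d0:-→d1:-→d2:-→d3:-→d4:-→d5:-→d6:-→d7:-→d8:H2→d9:-→d10:-→d11:-→d12:-→d13:-→d14:-→d15:-→d16:H7 -> H7
  lookup 223.158.36.54: bits 1101111110011110001001000011 walk d0:-→d1:-→d2:-→d3:-→d4:-→d5:-→d6:-→d7:-→d8:-→d9:-→d10:-→d11:-→d12:H3→d13:-→d14:-→d15:-→d16:-→d17:-→d18:-→d19:-→d20:-→d21:-→d22:-→d23:-→d24:-→d25:-→d26:-→d27:-→d28:H2 -> H2
  - 89.64.0.0/12 clear@12
  + 89.64.0.0/12 (H7) depth=12
  + 0.0.0.0/0 (H6) depth=0
  + 0.0.0.0/0 (H4) depth=0
  lookup 223.158.36.48: bits 1101111110011110001001000011 walk d0:H4→d1:-→d2:-→d3:-→d4:-→d5:-→d6:-→d7:-→d8:-→d9:-→d10:-→d11:-→d12:H3→d13:-→d14:-→d15:-→d16:-→d17:-→d18:-→d19:-→d20:-→d21:-→d22:-→d23:-→d24:-→d25:-→d26:-→d27:-→d28:H2 -> H2
  lookup 202.85.147.241: bits 1100 walk d0:H4→d1:-→d2:-→d3:-→d4:- -> H4
  lookup 223.150.210.149: bits 110111111001 walk d0:H4→d1:-→d2:-→d3:-→d4:-→d5:-→d6:-→d7:-→d8:-→d9:-→d10:-→d11:-→d12:H3 -> H3
  lookup 223.144.15.99: bits 110111111001 walk d0:H4→d1:-→d2:-→d3:-→d4:-→d5:-→d6:-→d7:-→d8:-→d9:-→d10:-→d11:-→d12:H3 -> H3

== LOOKUPS ==
["H7","H3","H2","H7","H2","H2","H4","H3","H3"]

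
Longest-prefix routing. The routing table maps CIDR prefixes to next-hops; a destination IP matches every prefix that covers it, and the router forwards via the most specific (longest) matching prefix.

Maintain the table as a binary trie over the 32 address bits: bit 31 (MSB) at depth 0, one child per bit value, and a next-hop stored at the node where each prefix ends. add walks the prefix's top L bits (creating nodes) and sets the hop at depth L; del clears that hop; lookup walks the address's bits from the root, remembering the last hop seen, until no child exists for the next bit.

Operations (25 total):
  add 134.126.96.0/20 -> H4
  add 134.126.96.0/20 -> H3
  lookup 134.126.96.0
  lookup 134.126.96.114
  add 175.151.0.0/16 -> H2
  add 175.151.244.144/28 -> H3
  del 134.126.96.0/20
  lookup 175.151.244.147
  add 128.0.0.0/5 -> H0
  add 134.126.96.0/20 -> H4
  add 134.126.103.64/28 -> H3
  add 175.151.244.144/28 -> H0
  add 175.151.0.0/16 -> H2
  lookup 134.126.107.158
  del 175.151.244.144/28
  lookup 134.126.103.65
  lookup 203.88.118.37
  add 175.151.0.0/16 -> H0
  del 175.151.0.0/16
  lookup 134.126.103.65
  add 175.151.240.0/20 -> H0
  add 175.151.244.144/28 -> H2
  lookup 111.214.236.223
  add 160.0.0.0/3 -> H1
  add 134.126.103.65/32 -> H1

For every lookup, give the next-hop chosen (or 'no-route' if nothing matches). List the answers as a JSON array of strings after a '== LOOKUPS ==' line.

Apply in order:
  + 134.126.96.0/20 (H4) depth=20
  + 134.126.96.0/20 (H3) depth=20
  lookup 134.126.96.0: bits 10000110011111100110 walk d0:-→d1:-→d2:-→d3:-→d4:-→d5:-→d6:-→d7:-→d8:-→d9:-→d10:-→d11:-→d12:-→d13:-→d14:-→d15:-→d16:-→d17:-→d18:-→d19:-→d20:H3 -> H3
  lookup 134.126.96.114: bits 10000110011111100110 walk d0:-→d1:-→d2:-→d3:-→d4:-→d5:-→d6:-→d7:-→d8:-→d9:-→d10:-→d11:-→d12:-→d13:-→d14:-→d15:-→d16:-→d17:-→d18:-→d19:-→d20:H3 -> H3
  + 175.151.0.0/16 (H2) depth=16
  + 175.151.244.144/28 (H3) depth=28
  - 134.126.96.0/20 clear@20
  lookup 175.151.244.147: bits 1010111110010111111101001001 walk d0:-→d1:-→d2:-→d3:-→d4:-→d5:-→d6:-→d7:-→d8:-→d9:-→d10:-→d11:-→d12:-→d13:-→d14:-→d15:-→d16:H2→d17:-→d18:-→d19:-→d20:-→d21:-→d22:-→d23:-→d24:-→d25:-→d26:-→d27:-→d28:H3 -> H3
  + 128.0.0.0/5 (H0) depth=5
  + 134.126.96.0/20 (H4) depth=20
  + 134.126.103.64/28 (H3) depth=28
  + 175.151.244.144/28 (H0) depth=28
  + 175.151.0.0/16 (H2) depth=16
  lookup 134.126.107.158: bits 10000110011111100110 walk d0:-→d1:-→d2:-→d3:-→d4:-→d5:H0→d6:-→d7:-→d8:-→d9:-→d10:-→d11:-→d12:-→d13:-→d14:-→d15:-→d16:-→d17:-→d18:-→d19:-→d20:H4 -> H4
  - 175.151.244.144/28 clear@28
  lookup 134.126.103.65: bits 1000011001111110011001110100 walk d0:-→d1:-→d2:-→d3:-→d4:-→d5:H0→d6:-→d7:-→d8:-→d9:-→d10:-→d11:-→d12:-→d13:-→d14:-→d15:-→d16:-→d17:-→d18:-→d19:-→d20:H4→d21:-→d22:-→d23:-→d24:-→d25:-→d26:-→d27:-→d28:H3 -> H3
  lookup 203.88.118.37: bits 1 walk d0:-→d1:- -> no-route
  + 175.151.0.0/16 (H0) depth=16
  - 175.151.0.0/16 clear@16
  lookup 134.126.103.65: bits 1000011001111110011001110100 walk d0:-→d1:-→d2:-→d3:-→d4:-→d5:H0→d6:-→d7:-→d8:-→d9:-→d10:-→d11:-→d12:-→d13:-→d14:-→d15:-→d16:-→d17:-→d18:-→d19:-→d20:H4→d21:-→d22:-→d23:-→d24:-→d25:-→d26:-→d27:-→d28:H3 -> H3
  + 175.151.240.0/20 (H0) depth=20
  + 175.151.244.144/28 (H2) depth=28
  lookup 111.214.236.223: bits ε walk d0:- -> no-route
  + 160.0.0.0/3 (H1) depth=3
  + 134.126.103.65/32 (H1) depth=32

== LOOKUPS ==
["H3","H3","H3","H4","H3","no-route","H3","no-route"]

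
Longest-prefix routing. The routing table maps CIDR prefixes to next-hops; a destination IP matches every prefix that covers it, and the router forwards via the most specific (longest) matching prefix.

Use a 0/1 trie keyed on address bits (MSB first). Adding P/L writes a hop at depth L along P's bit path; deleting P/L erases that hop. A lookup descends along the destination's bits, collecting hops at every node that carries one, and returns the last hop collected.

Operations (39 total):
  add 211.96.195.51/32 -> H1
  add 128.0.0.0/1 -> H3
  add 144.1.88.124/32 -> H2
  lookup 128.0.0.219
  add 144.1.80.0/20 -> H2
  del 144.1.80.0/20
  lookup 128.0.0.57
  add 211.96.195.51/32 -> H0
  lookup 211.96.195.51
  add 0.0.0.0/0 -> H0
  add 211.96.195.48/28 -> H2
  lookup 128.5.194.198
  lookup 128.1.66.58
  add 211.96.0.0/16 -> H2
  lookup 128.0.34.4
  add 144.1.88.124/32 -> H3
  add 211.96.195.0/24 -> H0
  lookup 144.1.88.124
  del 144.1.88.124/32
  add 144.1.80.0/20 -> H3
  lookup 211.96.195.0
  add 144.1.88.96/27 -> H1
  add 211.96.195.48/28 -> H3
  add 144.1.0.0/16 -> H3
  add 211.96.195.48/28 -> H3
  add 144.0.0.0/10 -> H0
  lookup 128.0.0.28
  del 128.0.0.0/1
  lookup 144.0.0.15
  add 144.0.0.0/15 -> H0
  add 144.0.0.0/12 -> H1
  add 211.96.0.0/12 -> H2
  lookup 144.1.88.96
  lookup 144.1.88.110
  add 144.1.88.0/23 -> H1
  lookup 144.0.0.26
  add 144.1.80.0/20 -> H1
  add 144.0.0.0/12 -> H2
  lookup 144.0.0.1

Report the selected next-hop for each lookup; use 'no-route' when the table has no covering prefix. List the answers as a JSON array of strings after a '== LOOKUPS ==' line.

Process each operation:
  + 211.96.195.51/32 (H1) depth=32
  + 128.0.0.0/1 (H3) depth=1
  + 144.1.88.124/32 (H2) depth=32
  ? 128.0.0.219  path d0:-→d1:H3→d2:-→d3:-  best=H3
  + 144.1.80.0/20 (H2) depth=20
  - 144.1.80.0/20 clear@20
  ? 128.0.0.57  path d0:-→d1:H3→d2:-→d3:-  best=H3
  + 211.96.195.51/32 (H0) depth=32
  ? 211.96.195.51  path d0:-→d1:H3→d2:-→d3:-→d4:-→d5:-→d6:-→d7:-→d8:-→d9:-→d10:-→d11:-→d12:-→d13:-→d14:-→d15:-→d16:-→d17:-→d18:-→d19:-→d20:-→d21:-→d22:-→d23:-→d24:-→d25:-→d26:-→d27:-→d28:-→d29:-→d30:-→d31:-→d32:H0  best=H0
  + 0.0.0.0/0 (H0) depth=0
  + 211.96.195.48/28 (H2) depth=28
  ? 128.5.194.198  path d0:H0→d1:H3→d2:-→d3:-  best=H3
  ? 128.1.66.58  path d0:H0→d1:H3→d2:-→d3:-  best=H3
  + 211.96.0.0/16 (H2) depth=16
  ? 128.0.34.4  path d0:H0→d1:H3→d2:-→d3:-  best=H3
  + 144.1.88.124/32 (H3) depth=32
  + 211.96.195.0/24 (H0) depth=24
  ? 144.1.88.124  path d0:H0→d1:H3→d2:-→d3:-→d4:-→d5:-→d6:-→d7:-→d8:-→d9:-→d10:-→d11:-→d12:-→d13:-→d14:-→d15:-→d16:-→d17:-→d18:-→d19:-→d20:-→d21:-→d22:-→d23:-→d24:-→d25:-→d26:-→d27:-→d28:-→d29:-→d30:-→d31:-→d32:H3  best=H3
  - 144.1.88.124/32 clear@32
  + 144.1.80.0/20 (H3) depth=20
  ? 211.96.195.0  path d0:H0→d1:H3→d2:-→d3:-→d4:-→d5:-→d6:-→d7:-→d8:-→d9:-→d10:-→d11:-→d12:-→d13:-→d14:-→d15:-→d16:H2→d17:-→d18:-→d19:-→d20:-→d21:-→d22:-→d23:-→d24:H0→d25:-→d26:-  best=H0
  + 144.1.88.96/27 (H1) depth=27
  + 211.96.195.48/28 (H3) depth=28
  + 144.1.0.0/16 (H3) depth=16
  + 211.96.195.48/28 (H3) depth=28
  + 144.0.0.0/10 (H0) depth=10
  ? 128.0.0.28  path d0:H0→d1:H3→d2:-→d3:-  best=H3
  - 128.0.0.0/1 clear@1
  ? 144.0.0.15  path d0:H0→d1:-→d2:-→d3:-→d4:-→d5:-→d6:-→d7:-→d8:-→d9:-→d10:H0→d11:-→d12:-→d13:-→d14:-→d15:-  best=H0
  + 144.0.0.0/15 (H0) depth=15
  + 144.0.0.0/12 (H1) depth=12
  + 211.96.0.0/12 (H2) depth=12
  ? 144.1.88.96  path d0:H0→d1:-→d2:-→d3:-→d4:-→d5:-→d6:-→d7:-→d8:-→d9:-→d10:H0→d11:-→d12:H1→d13:-→d14:-→d15:H0→d16:H3→d17:-→d18:-→d19:-→d20:H3→d21:-→d22:-→d23:-→d24:-→d25:-→d26:-→d27:H1  best=H1
  ? 144.1.88.110  path d0:H0→d1:-→d2:-→d3:-→d4:-→d5:-→d6:-→d7:-→d8:-→d9:-→d10:H0→d11:-→d12:H1→d13:-→d14:-→d15:H0→d16:H3→d17:-→d18:-→d19:-→d20:H3→d21:-→d22:-→d23:-→d24:-→d25:-→d26:-→d27:H1  best=H1
  + 144.1.88.0/23 (H1) depth=23
  ? 144.0.0.26  path d0:H0→d1:-→d2:-→d3:-→d4:-→d5:-→d6:-→d7:-→d8:-→d9:-→d10:H0→d11:-→d12:H1→d13:-→d14:-→d15:H0  best=H0
  + 144.1.80.0/20 (H1) depth=20
  + 144.0.0.0/12 (H2) depth=12
  ? 144.0.0.1  path d0:H0→d1:-→d2:-→d3:-→d4:-→d5:-→d6:-→d7:-→d8:-→d9:-→d10:H0→d11:-→d12:H2→d13:-→d14:-→d15:H0  best=H0

== LOOKUPS ==
["H3","H3","H0","H3","H3","H3","H3","H0","H3","H0","H1","H1","H0","H0"]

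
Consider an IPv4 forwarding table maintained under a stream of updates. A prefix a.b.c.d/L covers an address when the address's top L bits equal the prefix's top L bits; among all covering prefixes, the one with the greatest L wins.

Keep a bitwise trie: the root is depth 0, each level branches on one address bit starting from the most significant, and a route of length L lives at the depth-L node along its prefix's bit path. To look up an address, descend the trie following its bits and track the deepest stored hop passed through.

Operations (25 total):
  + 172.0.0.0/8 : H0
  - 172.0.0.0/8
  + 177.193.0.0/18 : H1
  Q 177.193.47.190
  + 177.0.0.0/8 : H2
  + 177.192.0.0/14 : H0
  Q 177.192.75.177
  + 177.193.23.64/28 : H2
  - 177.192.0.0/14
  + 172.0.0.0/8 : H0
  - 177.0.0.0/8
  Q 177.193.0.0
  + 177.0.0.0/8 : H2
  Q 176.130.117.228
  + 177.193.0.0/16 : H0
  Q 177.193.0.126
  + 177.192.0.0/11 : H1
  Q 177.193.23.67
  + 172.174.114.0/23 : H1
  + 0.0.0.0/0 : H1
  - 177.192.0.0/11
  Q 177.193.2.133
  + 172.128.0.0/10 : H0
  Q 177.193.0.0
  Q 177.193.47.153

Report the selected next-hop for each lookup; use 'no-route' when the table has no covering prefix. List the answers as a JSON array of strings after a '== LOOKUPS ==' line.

Process each operation:
  + 172.0.0.0/8 (H0) depth=8
  del 172.0.0.0/8 (clear depth 8)
  + 177.193.0.0/18 (H1) depth=18
  Q 177.193.47.190: descend 101100011100000100 ; hops seen [H1] ; pick H1
  + 177.0.0.0/8 (H2) depth=8
  + 177.192.0.0/14 (H0) depth=14
  Q 177.192.75.177: descend 101100011100000 ; hops seen [H2,H0] ; pick H0
  + 177.193.23.64/28 (H2) depth=28
  del 177.192.0.0/14 (clear depth 14)
  + 172.0.0.0/8 (H0) depth=8
  del 177.0.0.0/8 (clear depth 8)
  Q 177.193.0.0: descend 1011000111000001000 ; hops seen [H1] ; pick H1
  + 177.0.0.0/8 (H2) depth=8
  Q 176.130.117.228: descend 1011000 ; hops seen [∅] ; pick no-route
  + 177.193.0.0/16 (H0) depth=16
  Q 177.193.0.126: descend 1011000111000001000 ; hops seen [H2,H0,H1] ; pick H1
  + 177.192.0.0/11 (H1) depth=11
  Q 177.193.23.67: descend 1011000111000001000101110100 ; hops seen [H2,H1,H0,H1,H2] ; pick H2
  + 172.174.114.0/23 (H1) depth=23
  + 0.0.0.0/0 (H1) depth=0
  del 177.192.0.0/11 (clear depth 11)
  Q 177.193.2.133: descend 1011000111000001000 ; hops seen [H1,H2,H0,H1] ; pick H1
  + 172.128.0.0/10 (H0) depth=10
  Q 177.193.0.0: descend 1011000111000001000 ; hops seen [H1,H2,H0,H1] ; pick H1
  Q 177.193.47.153: descend 101100011100000100 ; hops seen [H1,H2,H0,H1] ; pick H1

== LOOKUPS ==
["H1","H0","H1","no-route","H1","H2","H1","H1","H1"]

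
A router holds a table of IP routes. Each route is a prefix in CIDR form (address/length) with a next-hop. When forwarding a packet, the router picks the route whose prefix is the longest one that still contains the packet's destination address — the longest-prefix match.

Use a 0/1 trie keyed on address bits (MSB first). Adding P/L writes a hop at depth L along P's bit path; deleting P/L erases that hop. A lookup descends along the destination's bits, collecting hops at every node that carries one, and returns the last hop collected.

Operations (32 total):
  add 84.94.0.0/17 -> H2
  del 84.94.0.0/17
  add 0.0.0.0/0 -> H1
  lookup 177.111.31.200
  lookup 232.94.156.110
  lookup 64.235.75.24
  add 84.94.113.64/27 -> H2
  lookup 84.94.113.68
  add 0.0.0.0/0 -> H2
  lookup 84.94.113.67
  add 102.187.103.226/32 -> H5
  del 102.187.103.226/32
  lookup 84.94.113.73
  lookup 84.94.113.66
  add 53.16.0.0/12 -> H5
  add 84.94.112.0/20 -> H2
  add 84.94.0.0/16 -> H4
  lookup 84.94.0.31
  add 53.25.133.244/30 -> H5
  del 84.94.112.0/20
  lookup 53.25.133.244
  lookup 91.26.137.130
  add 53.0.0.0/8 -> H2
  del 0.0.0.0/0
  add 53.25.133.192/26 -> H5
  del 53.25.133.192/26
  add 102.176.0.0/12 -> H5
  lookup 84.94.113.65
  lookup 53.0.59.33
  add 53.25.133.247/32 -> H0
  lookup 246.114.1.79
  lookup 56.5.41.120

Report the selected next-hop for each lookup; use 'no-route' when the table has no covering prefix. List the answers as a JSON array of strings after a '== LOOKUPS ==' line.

Apply in order:
  + 84.94.0.0/17 (H2) depth=17
  del 84.94.0.0/17 (clear depth 17)
  + 0.0.0.0/0 (H1) depth=0
  lookup 177.111.31.200: bits ε walk d0:H1 -> H1
  lookup 232.94.156.110: bits ε walk d0:H1 -> H1
  lookup 64.235.75.24: bits 010 walk d0:H1→d1:-→d2:-→d3:- -> H1
  + 84.94.113.64/27 (H2) depth=27
  lookup 84.94.113.68: bits 010101000101111001110001010 walk d0:H1→d1:-→d2:-→d3:-→d4:-→d5:-→d6:-→d7:-→d8:-→d9:-→d10:-→d11:-→d12:-→d13:-→d14:-→d15:-→d16:-→d17:-→d18:-→d19:-→d20:-→d21:-→d22:-→d23:-→d24:-→d25:-→d26:-→d27:H2 -> H2
  + 0.0.0.0/0 (H2) depth=0
  lookup 84.94.113.67: bits 010101000101111001110001010 walk d0:H2→d1:-→d2:-→d3:-→d4:-→d5:-→d6:-→d7:-→d8:-→d9:-→d10:-→d11:-→d12:-→d13:-→d14:-→d15:-→d16:-→d17:-→d18:-→d19:-→d20:-→d21:-→d22:-→d23:-→d24:-→d25:-→d26:-→d27:H2 -> H2
  + 102.187.103.226/32 (H5) depth=32
  del 102.187.103.226/32 (clear depth 32)
  lookup 84.94.113.73: bits 010101000101111001110001010 walk d0:H2→d1:-→d2:-→d3:-→d4:-→d5:-→d6:-→d7:-→d8:-→d9:-→d10:-→d11:-→d12:-→d13:-→d14:-→d15:-→d16:-→d17:-→d18:-→d19:-→d20:-→d21:-→d22:-→d23:-→d24:-→d25:-→d26:-→d27:H2 -> H2
  lookup 84.94.113.66: bits 010101000101111001110001010 walk d0:H2→d1:-→d2:-→d3:-→d4:-→d5:-→d6:-→d7:-→d8:-→d9:-→d10:-→d11:-→d12:-→d13:-→d14:-→d15:-→d16:-→d17:-→d18:-→d19:-→d20:-→d21:-→d22:-→d23:-→d24:-→d25:-→d26:-→d27:H2 -> H2
  + 53.16.0.0/12 (H5) depth=12
  + 84.94.112.0/20 (H2) depth=20
  + 84.94.0.0/16 (H4) depth=16
  lookup 84.94.0.31: bits 01010100010111100 walk d0:H2→d1:-→d2:-→d3:-→d4:-→d5:-→d6:-→d7:-→d8:-→d9:-→d10:-→d11:-→d12:-→d13:-→d14:-→d15:-→d16:H4→d17:- -> H4
  + 53.25.133.244/30 (H5) depth=30
  del 84.94.112.0/20 (clear depth 20)
  lookup 53.25.133.244: bits 001101010001100110000101111101 walk d0:H2→d1:-→d2:-→d3:-→d4:-→d5:-→d6:-→d7:-→d8:-→d9:-→d10:-→d11:-→d12:H5→d13:-→d14:-→d15:-→d16:-→d17:-→d18:-→d19:-→d20:-→d21:-→d22:-→d23:-→d24:-→d25:-→d26:-→d27:-→d28:-→d29:-→d30:H5 -> H5
  lookup 91.26.137.130: bits 0101 walk d0:H2→d1:-→d2:-→d3:-→d4:- -> H2
  + 53.0.0.0/8 (H2) depth=8
  del 0.0.0.0/0 (clear depth 0)
  + 53.25.133.192/26 (H5) depth=26
  del 53.25.133.192/26 (clear depth 26)
  + 102.176.0.0/12 (H5) depth=12
  lookup 84.94.113.65: bits 010101000101111001110001010 walk d0:-→d1:-→d2:-→d3:-→d4:-→d5:-→d6:-→d7:-→d8:-→d9:-→d10:-→d11:-→d12:-→d13:-→d14:-→d15:-→d16:H4→d17:-→d18:-→d19:-→d20:-→d21:-→d22:-→d23:-→d24:-→d25:-→d26:-→d27:H2 -> H2
  lookup 53.0.59.33: bits 00110101000 walk d0:-→d1:-→d2:-→d3:-→d4:-→d5:-→d6:-→d7:-→d8:H2→d9:-→d10:-→d11:- -> H2
  + 53.25.133.247/32 (H0) depth=32
  lookup 246.114.1.79: bits ε walk d0:- -> no-route
  lookup 56.5.41.120: bits 0011 walk d0:-→d1:-→d2:-→d3:-→d4:- -> no-route

== LOOKUPS ==
["H1","H1","H1","H2","H2","H2","H2","H4","H5","H2","H2","H2","no-route","no-route"]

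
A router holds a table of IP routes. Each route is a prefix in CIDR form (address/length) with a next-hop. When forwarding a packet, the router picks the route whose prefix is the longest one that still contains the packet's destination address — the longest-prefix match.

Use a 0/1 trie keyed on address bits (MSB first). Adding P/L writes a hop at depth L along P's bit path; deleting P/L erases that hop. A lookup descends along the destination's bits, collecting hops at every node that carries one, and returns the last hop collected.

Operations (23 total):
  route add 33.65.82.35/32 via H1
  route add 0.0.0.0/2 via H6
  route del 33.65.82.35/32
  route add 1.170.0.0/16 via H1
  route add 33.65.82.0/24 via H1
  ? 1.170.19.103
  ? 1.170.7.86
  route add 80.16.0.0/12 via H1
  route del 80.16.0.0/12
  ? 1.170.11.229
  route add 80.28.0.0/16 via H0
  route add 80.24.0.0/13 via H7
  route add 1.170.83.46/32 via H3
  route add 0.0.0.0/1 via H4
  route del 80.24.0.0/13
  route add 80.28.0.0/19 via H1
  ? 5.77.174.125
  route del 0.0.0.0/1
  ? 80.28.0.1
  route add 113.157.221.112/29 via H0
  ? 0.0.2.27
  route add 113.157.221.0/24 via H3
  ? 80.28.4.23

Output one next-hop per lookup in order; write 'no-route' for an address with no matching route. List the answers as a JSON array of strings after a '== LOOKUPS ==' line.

Trace:
  add 33.65.82.35/32 -> H1 at depth 32
  add 0.0.0.0/2 -> H6 at depth 2
  - 33.65.82.35/32 clear@32
  add 1.170.0.0/16 -> H1 at depth 16
  add 33.65.82.0/24 -> H1 at depth 24
  lookup 1.170.19.103: bits 0000000110101010 walk d0:-→d1:-→d2:H6→d3:-→d4:-→d5:-→d6:-→d7:-→d8:-→d9:-→d10:-→d11:-→d12:-→d13:-→d14:-→d15:-→d16:H1 -> H1
  lookup 1.170.7.86: bits 0000000110101010 walk d0:-→d1:-→d2:H6→d3:-→d4:-→d5:-→d6:-→d7:-→d8:-→d9:-→d10:-→d11:-→d12:-→d13:-→d14:-→d15:-→d16:H1 -> H1
  add 80.16.0.0/12 -> H1 at depth 12
  - 80.16.0.0/12 clear@12
  lookup 1.170.11.229: bits 0000000110101010 walk d0:-→d1:-→d2:H6→d3:-→d4:-→d5:-→d6:-→d7:-→d8:-→d9:-→d10:-→d11:-→d12:-→d13:-→d14:-→d15:-→d16:H1 -> H1
  add 80.28.0.0/16 -> H0 at depth 16
  add 80.24.0.0/13 -> H7 at depth 13
  add 1.170.83.46/32 -> H3 at depth 32
  add 0.0.0.0/1 -> H4 at depth 1
  - 80.24.0.0/13 clear@13
  add 80.28.0.0/19 -> H1 at depth 19
  lookup 5.77.174.125: bits 00000 walk d0:-→d1:H4→d2:H6→d3:-→d4:-→d5:- -> H6
  - 0.0.0.0/1 clear@1
  lookup 80.28.0.1: bits 0101000000011100000 walk d0:-→d1:-→d2:-→d3:-→d4:-→d5:-→d6:-→d7:-→d8:-→d9:-→d10:-→d11:-→d12:-→d13:-→d14:-→d15:-→d16:H0→d17:-→d18:-→d19:H1 -> H1
  add 113.157.221.112/29 -> H0 at depth 29
  lookup 0.0.2.27: bits 0000000 walk d0:-→d1:-→d2:H6→d3:-→d4:-→d5:-→d6:-→d7:- -> H6
  add 113.157.221.0/24 -> H3 at depth 24
  lookup 80.28.4.23: bits 0101000000011100000 walk d0:-→d1:-→d2:-→d3:-→d4:-→d5:-→d6:-→d7:-→d8:-→d9:-→d10:-→d11:-→d12:-→d13:-→d14:-→d15:-→d16:H0→d17:-→d18:-→d19:H1 -> H1

== LOOKUPS ==
["H1","H1","H1","H6","H1","H6","H1"]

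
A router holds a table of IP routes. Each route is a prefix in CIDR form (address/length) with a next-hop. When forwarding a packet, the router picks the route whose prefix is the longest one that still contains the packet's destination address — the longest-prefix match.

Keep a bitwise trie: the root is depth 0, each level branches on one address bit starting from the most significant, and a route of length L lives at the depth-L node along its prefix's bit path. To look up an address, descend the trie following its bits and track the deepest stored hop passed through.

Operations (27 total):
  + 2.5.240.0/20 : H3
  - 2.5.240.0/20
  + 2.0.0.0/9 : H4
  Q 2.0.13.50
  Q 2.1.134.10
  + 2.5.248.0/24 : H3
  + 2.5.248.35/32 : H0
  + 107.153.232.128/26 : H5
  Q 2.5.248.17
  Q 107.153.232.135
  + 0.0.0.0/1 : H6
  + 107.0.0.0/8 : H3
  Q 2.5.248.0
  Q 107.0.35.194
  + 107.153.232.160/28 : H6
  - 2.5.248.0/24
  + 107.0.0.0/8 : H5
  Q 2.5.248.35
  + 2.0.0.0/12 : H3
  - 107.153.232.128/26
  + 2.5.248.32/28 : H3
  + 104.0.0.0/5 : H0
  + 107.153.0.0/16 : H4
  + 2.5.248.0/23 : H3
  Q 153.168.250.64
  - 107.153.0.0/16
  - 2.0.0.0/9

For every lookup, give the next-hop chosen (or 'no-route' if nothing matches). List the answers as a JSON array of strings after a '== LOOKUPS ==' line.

Process each operation:
  + 2.5.240.0/20 (H3) depth=20
  del 2.5.240.0/20 (clear depth 20)
  + 2.0.0.0/9 (H4) depth=9
  ? 2.0.13.50  path d0:-→d1:-→d2:-→d3:-→d4:-→d5:-→d6:-→d7:-→d8:-→d9:H4→d10:-→d11:-→d12:-→d13:-  best=H4
  ? 2.1.134.10  path d0:-→d1:-→d2:-→d3:-→d4:-→d5:-→d6:-→d7:-→d8:-→d9:H4→d10:-→d11:-→d12:-→d13:-  best=H4
  + 2.5.248.0/24 (H3) depth=24
  + 2.5.248.35/32 (H0) depth=32
  + 107.153.232.128/26 (H5) depth=26
  ? 2.5.248.17  path d0:-→d1:-→d2:-→d3:-→d4:-→d5:-→d6:-→d7:-→d8:-→d9:H4→d10:-→d11:-→d12:-→d13:-→d14:-→d15:-→d16:-→d17:-→d18:-→d19:-→d20:-→d21:-→d22:-→d23:-→d24:H3→d25:-→d26:-  best=H3
  ? 107.153.232.135  path d0:-→d1:-→d2:-→d3:-→d4:-→d5:-→d6:-→d7:-→d8:-→d9:-→d10:-→d11:-→d12:-→d13:-→d14:-→d15:-→d16:-→d17:-→d18:-→d19:-→d20:-→d21:-→d22:-→d23:-→d24:-→d25:-→d26:H5  best=H5
  + 0.0.0.0/1 (H6) depth=1
  + 107.0.0.0/8 (H3) depth=8
  ? 2.5.248.0  path d0:-→d1:H6→d2:-→d3:-→d4:-→d5:-→d6:-→d7:-→d8:-→d9:H4→d10:-→d11:-→d12:-→d13:-→d14:-→d15:-→d16:-→d17:-→d18:-→d19:-→d20:-→d21:-→d22:-→d23:-→d24:H3→d25:-→d26:-  best=H3
  ? 107.0.35.194  path d0:-→d1:H6→d2:-→d3:-→d4:-→d5:-→d6:-→d7:-→d8:H3  best=H3
  + 107.153.232.160/28 (H6) depth=28
  del 2.5.248.0/24 (clear depth 24)
  + 107.0.0.0/8 (H5) depth=8
  ? 2.5.248.35  path d0:-→d1:H6→d2:-→d3:-→d4:-→d5:-→d6:-→d7:-→d8:-→d9:H4→d10:-→d11:-→d12:-→d13:-→d14:-→d15:-→d16:-→d17:-→d18:-→d19:-→d20:-→d21:-→d22:-→d23:-→d24:-→d25:-→d26:-→d27:-→d28:-→d29:-→d30:-→d31:-→d32:H0  best=H0
  + 2.0.0.0/12 (H3) depth=12
  del 107.153.232.128/26 (clear depth 26)
  + 2.5.248.32/28 (H3) depth=28
  + 104.0.0.0/5 (H0) depth=5
  + 107.153.0.0/16 (H4) depth=16
  + 2.5.248.0/23 (H3) depth=23
  ? 153.168.250.64  path d0:-  best=no-route
  del 107.153.0.0/16 (clear depth 16)
  del 2.0.0.0/9 (clear depth 9)

== LOOKUPS ==
["H4","H4","H3","H5","H3","H3","H0","no-route"]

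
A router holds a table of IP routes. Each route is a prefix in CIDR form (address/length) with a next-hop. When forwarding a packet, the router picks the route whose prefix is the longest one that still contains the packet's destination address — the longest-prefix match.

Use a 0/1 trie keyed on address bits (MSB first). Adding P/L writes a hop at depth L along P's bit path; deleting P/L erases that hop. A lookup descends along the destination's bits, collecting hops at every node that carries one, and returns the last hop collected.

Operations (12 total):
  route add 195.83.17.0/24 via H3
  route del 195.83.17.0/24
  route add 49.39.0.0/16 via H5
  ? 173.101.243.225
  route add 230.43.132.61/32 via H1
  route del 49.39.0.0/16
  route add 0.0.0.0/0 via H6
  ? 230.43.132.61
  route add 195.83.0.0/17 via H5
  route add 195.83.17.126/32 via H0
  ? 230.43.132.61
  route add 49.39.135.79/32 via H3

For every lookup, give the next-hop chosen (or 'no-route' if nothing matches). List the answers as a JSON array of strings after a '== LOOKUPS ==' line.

Process each operation:
  + 195.83.17.0/24 (H3) depth=24
  - 195.83.17.0/24 clear@24
  + 49.39.0.0/16 (H5) depth=16
  Q 173.101.243.225: descend 1 ; hops seen [∅] ; pick no-route
  + 230.43.132.61/32 (H1) depth=32
  - 49.39.0.0/16 clear@16
  + 0.0.0.0/0 (H6) depth=0
  Q 230.43.132.61: descend 11100110001010111000010000111101 ; hops seen [H6,H1] ; pick H1
  + 195.83.0.0/17 (H5) depth=17
  + 195.83.17.126/32 (H0) depth=32
  Q 230.43.132.61: descend 11100110001010111000010000111101 ; hops seen [H6,H1] ; pick H1
  + 49.39.135.79/32 (H3) depth=32

== LOOKUPS ==
["no-route","H1","H1"]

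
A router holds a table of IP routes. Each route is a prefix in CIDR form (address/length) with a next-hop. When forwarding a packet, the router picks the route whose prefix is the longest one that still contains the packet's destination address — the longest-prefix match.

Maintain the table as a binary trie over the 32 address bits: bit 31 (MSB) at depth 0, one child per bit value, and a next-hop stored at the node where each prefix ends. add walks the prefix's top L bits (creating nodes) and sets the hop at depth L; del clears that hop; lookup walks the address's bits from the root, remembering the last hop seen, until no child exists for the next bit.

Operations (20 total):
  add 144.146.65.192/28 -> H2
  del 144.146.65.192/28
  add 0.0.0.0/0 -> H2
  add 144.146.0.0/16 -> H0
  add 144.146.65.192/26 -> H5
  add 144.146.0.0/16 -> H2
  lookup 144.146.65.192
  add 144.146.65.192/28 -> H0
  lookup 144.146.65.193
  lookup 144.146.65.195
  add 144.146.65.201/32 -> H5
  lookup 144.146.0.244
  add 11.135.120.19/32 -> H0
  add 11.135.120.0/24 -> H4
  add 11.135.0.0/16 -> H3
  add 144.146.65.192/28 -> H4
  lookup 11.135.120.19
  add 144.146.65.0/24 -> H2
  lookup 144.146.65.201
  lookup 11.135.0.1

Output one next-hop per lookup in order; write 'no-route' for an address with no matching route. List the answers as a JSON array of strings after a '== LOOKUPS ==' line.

Trace:
  add 144.146.65.192/28 -> H2 at depth 28
  del 144.146.65.192/28 (clear depth 28)
  add 0.0.0.0/0 -> H2 at depth 0
  add 144.146.0.0/16 -> H0 at depth 16
  add 144.146.65.192/26 -> H5 at depth 26
  add 144.146.0.0/16 -> H2 at depth 16
  lookup 144.146.65.192: bits 1001000010010010010000011100 walk d0:H2→d1:-→d2:-→d3:-→d4:-→d5:-→d6:-→d7:-→d8:-→d9:-→d10:-→d11:-→d12:-→d13:-→d14:-→d15:-→d16:H2→d17:-→d18:-→d19:-→d20:-→d21:-→d22:-→d23:-→d24:-→d25:-→d26:H5→d27:-→d28:- -> H5
  add 144.146.65.192/28 -> H0 at depth 28
  lookup 144.146.65.193: bits 1001000010010010010000011100 walk d0:H2→d1:-→d2:-→d3:-→d4:-→d5:-→d6:-→d7:-→d8:-→d9:-→d10:-→d11:-→d12:-→d13:-→d14:-→d15:-→d16:H2→d17:-→d18:-→d19:-→d20:-→d21:-→d22:-→d23:-→d24:-→d25:-→d26:H5→d27:-→d28:H0 -> H0
  lookup 144.146.65.195: bits 1001000010010010010000011100 walk d0:H2→d1:-→d2:-→d3:-→d4:-→d5:-→d6:-→d7:-→d8:-→d9:-→d10:-→d11:-→d12:-→d13:-→d14:-→d15:-→d16:H2→d17:-→d18:-→d19:-→d20:-→d21:-→d22:-→d23:-→d24:-→d25:-→d26:H5→d27:-→d28:H0 -> H0
  add 144.146.65.201/32 -> H5 at depth 32
  lookup 144.146.0.244: bits 10010000100100100 walk d0:H2→d1:-→d2:-→d3:-→d4:-→d5:-→d6:-→d7:-→d8:-→d9:-→d10:-→d11:-→d12:-→d13:-→d14:-→d15:-→d16:H2→d17:- -> H2
  add 11.135.120.19/32 -> H0 at depth 32
  add 11.135.120.0/24 -> H4 at depth 24
  add 11.135.0.0/16 -> H3 at depth 16
  add 144.146.65.192/28 -> H4 at depth 28
  lookup 11.135.120.19: bits 00001011100001110111100000010011 walk d0:H2→d1:-→d2:-→d3:-→d4:-→d5:-→d6:-→d7:-→d8:-→d9:-→d10:-→d11:-→d12:-→d13:-→d14:-→d15:-→d16:H3→d17:-→d18:-→d19:-→d20:-→d21:-→d22:-→d23:-→d24:H4→d25:-→d26:-→d27:-→d28:-→d29:-→d30:-→d31:-→d32:H0 -> H0
  add 144.146.65.0/24 -> H2 at depth 24
  lookup 144.146.65.201: bits 10010000100100100100000111001001 walk d0:H2→d1:-→d2:-→d3:-→d4:-→d5:-→d6:-→d7:-→d8:-→d9:-→d10:-→d11:-→d12:-→d13:-→d14:-→d15:-→d16:H2→d17:-→d18:-→d19:-→d20:-→d21:-→d22:-→d23:-→d24:H2→d25:-→d26:H5→d27:-→d28:H4→d29:-→d30:-→d31:-→d32:H5 -> H5
  lookup 11.135.0.1: bits 00001011100001110 walk d0:H2→d1:-→d2:-→d3:-→d4:-→d5:-→d6:-→d7:-→d8:-→d9:-→d10:-→d11:-→d12:-→d13:-→d14:-→d15:-→d16:H3→d17:- -> H3

== LOOKUPS ==
["H5","H0","H0","H2","H0","H5","H3"]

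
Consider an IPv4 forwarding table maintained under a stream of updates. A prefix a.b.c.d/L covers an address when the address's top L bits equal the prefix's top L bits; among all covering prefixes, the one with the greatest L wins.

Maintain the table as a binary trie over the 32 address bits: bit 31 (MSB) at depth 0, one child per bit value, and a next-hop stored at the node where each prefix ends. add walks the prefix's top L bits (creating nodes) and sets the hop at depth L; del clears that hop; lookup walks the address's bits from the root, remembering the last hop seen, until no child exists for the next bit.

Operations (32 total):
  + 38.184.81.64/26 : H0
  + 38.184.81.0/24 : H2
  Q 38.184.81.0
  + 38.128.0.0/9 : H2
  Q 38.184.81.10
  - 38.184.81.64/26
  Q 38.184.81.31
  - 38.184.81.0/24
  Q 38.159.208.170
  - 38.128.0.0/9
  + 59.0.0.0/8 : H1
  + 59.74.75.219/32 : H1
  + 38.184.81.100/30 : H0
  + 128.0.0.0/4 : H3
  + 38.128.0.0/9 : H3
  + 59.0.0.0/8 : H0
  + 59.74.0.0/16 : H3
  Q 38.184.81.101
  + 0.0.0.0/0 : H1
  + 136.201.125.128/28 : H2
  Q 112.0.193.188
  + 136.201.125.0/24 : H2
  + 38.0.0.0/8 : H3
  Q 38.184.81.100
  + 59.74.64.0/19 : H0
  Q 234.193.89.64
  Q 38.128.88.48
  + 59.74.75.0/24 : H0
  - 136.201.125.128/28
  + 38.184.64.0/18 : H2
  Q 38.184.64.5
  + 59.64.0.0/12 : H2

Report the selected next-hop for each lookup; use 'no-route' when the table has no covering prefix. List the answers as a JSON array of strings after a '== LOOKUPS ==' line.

Apply in order:
  + 38.184.81.64/26 (H0) depth=26
  + 38.184.81.0/24 (H2) depth=24
  ? 38.184.81.0  path d0:-→d1:-→d2:-→d3:-→d4:-→d5:-→d6:-→d7:-→d8:-→d9:-→d10:-→d11:-→d12:-→d13:-→d14:-→d15:-→d16:-→d17:-→d18:-→d19:-→d20:-→d21:-→d22:-→d23:-→d24:H2→d25:-  best=H2
  + 38.128.0.0/9 (H2) depth=9
  ? 38.184.81.10  path d0:-→d1:-→d2:-→d3:-→d4:-→d5:-→d6:-→d7:-→d8:-→d9:H2→d10:-→d11:-→d12:-→d13:-→d14:-→d15:-→d16:-→d17:-→d18:-→d19:-→d20:-→d21:-→d22:-→d23:-→d24:H2→d25:-  best=H2
  del 38.184.81.64/26 (clear depth 26)
  ? 38.184.81.31  path d0:-→d1:-→d2:-→d3:-→d4:-→d5:-→d6:-→d7:-→d8:-→d9:H2→d10:-→d11:-→d12:-→d13:-→d14:-→d15:-→d16:-→d17:-→d18:-→d19:-→d20:-→d21:-→d22:-→d23:-→d24:H2→d25:-  best=H2
  del 38.184.81.0/24 (clear depth 24)
  ? 38.159.208.170  path d0:-→d1:-→d2:-→d3:-→d4:-→d5:-→d6:-→d7:-→d8:-→d9:H2→d10:-  best=H2
  del 38.128.0.0/9 (clear depth 9)
  + 59.0.0.0/8 (H1) depth=8
  + 59.74.75.219/32 (H1) depth=32
  + 38.184.81.100/30 (H0) depth=30
  + 128.0.0.0/4 (H3) depth=4
  + 38.128.0.0/9 (H3) depth=9
  + 59.0.0.0/8 (H0) depth=8
  + 59.74.0.0/16 (H3) depth=16
  ? 38.184.81.101  path d0:-→d1:-→d2:-→d3:-→d4:-→d5:-→d6:-→d7:-→d8:-→d9:H3→d10:-→d11:-→d12:-→d13:-→d14:-→d15:-→d16:-→d17:-→d18:-→d19:-→d20:-→d21:-→d22:-→d23:-→d24:-→d25:-→d26:-→d27:-→d28:-→d29:-→d30:H0  best=H0
  + 0.0.0.0/0 (H1) depth=0
  + 136.201.125.128/28 (H2) depth=28
  ? 112.0.193.188  path d0:H1→d1:-  best=H1
  + 136.201.125.0/24 (H2) depth=24
  + 38.0.0.0/8 (H3) depth=8
  ? 38.184.81.100  path d0:H1→d1:-→d2:-→d3:-→d4:-→d5:-→d6:-→d7:-→d8:H3→d9:H3→d10:-→d11:-→d12:-→d13:-→d14:-→d15:-→d16:-→d17:-→d18:-→d19:-→d20:-→d21:-→d22:-→d23:-→d24:-→d25:-→d26:-→d27:-→d28:-→d29:-→d30:H0  best=H0
  + 59.74.64.0/19 (H0) depth=19
  ? 234.193.89.64  path d0:H1→d1:-  best=H1
  ? 38.128.88.48  path d0:H1→d1:-→d2:-→d3:-→d4:-→d5:-→d6:-→d7:-→d8:H3→d9:H3→d10:-  best=H3
  + 59.74.75.0/24 (H0) depth=24
  del 136.201.125.128/28 (clear depth 28)
  + 38.184.64.0/18 (H2) depth=18
  ? 38.184.64.5  path d0:H1→d1:-→d2:-→d3:-→d4:-→d5:-→d6:-→d7:-→d8:H3→d9:H3→d10:-→d11:-→d12:-→d13:-→d14:-→d15:-→d16:-→d17:-→d18:H2→d19:-  best=H2
  + 59.64.0.0/12 (H2) depth=12

== LOOKUPS ==
["H2","H2","H2","H2","H0","H1","H0","H1","H3","H2"]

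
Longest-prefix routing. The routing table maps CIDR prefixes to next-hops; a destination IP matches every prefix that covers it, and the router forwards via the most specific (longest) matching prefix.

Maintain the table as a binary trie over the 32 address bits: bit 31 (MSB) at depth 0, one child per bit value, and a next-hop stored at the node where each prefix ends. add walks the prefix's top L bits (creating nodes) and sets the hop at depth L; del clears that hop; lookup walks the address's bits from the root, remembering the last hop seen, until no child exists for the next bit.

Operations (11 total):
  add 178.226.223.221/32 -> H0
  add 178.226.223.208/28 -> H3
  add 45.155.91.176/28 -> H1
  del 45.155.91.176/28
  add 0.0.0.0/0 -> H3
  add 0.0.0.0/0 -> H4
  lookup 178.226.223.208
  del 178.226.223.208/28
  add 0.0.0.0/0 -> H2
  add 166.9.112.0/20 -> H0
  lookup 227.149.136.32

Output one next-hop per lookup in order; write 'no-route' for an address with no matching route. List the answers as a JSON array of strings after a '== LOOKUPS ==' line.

Process each operation:
  add 178.226.223.221/32 -> H0 at depth 32
  add 178.226.223.208/28 -> H3 at depth 28
  add 45.155.91.176/28 -> H1 at depth 28
  - 45.155.91.176/28 clear@28
  add 0.0.0.0/0 -> H3 at depth 0
  add 0.0.0.0/0 -> H4 at depth 0
  Q 178.226.223.208: descend 1011001011100010110111111101 ; hops seen [H4,H3] ; pick H3
  - 178.226.223.208/28 clear@28
  add 0.0.0.0/0 -> H2 at depth 0
  add 166.9.112.0/20 -> H0 at depth 20
  Q 227.149.136.32: descend 1 ; hops seen [H2] ; pick H2

== LOOKUPS ==
["H3","H2"]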